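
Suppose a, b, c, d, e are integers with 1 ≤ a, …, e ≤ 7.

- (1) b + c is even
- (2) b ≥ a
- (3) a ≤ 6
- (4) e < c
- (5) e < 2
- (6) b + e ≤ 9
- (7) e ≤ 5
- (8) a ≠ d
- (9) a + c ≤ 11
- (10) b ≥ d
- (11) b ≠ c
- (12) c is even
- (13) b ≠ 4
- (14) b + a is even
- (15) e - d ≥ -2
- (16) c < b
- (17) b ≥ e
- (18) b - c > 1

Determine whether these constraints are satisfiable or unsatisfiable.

Try a = 4, b = 6, c = 4, d = 3, e = 1.
Check constraint 6: b + e = 7; constraint 9: a + c = 8; constraint 15: e - d = -2. The remaining constraints are straightforward to verify.

Satisfiable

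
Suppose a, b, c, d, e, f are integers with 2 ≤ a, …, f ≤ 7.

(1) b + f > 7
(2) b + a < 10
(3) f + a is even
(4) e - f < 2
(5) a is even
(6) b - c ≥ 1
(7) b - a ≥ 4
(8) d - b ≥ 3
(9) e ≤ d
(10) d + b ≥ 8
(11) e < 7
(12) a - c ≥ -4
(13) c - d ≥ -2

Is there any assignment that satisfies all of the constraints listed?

Constraints 7, 8, 12, and 13 give b − a ≥ 4, a − c ≥ -4, c − d ≥ -2, d − b ≥ 3.
Adding all 4 inequalities: the left sides telescope to 0, and the right sides sum to 4 + (-4) + (-2) + 3 = 1. So 0 ≥ 1, which is false.

Unsatisfiable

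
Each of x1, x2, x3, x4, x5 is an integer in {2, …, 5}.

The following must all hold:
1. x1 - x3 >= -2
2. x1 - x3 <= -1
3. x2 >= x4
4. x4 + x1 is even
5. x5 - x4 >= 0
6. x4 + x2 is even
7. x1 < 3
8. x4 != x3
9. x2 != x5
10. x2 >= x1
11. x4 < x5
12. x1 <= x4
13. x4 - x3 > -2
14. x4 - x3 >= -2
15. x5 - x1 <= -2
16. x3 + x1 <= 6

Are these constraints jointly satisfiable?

Constraints 2, 5, 14, and 15 give x4 − x3 ≥ -2, x3 − x1 ≥ 1, x1 − x5 ≥ 2, x5 − x4 ≥ 0.
Adding all 4 inequalities: the left sides telescope to 0, and the right sides sum to (-2) + 1 + 2 + 0 = 1. So 0 ≥ 1, which is false.

Unsatisfiable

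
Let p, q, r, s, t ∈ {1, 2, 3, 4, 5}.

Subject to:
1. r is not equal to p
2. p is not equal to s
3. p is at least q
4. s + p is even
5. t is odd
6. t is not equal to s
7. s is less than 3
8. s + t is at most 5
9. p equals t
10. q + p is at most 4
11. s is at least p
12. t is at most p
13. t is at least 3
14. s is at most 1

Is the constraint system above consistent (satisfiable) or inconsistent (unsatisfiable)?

Unsatisfiable

From constraints 12 and 13: p ≥ t and t ≥ 3, so p ≥ 3. From constraints 11 and 14: p ≤ s and s ≤ 1, so p ≤ 1. But 1 < 3, so no value of p works.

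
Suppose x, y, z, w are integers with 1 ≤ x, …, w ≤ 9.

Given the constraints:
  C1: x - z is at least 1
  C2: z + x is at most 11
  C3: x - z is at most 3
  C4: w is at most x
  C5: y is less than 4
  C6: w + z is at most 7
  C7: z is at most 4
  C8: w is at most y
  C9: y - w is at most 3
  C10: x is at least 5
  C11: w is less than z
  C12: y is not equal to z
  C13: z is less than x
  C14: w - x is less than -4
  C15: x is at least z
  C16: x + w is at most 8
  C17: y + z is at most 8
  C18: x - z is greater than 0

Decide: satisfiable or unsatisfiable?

Satisfiable

Take x = 7, y = 2, z = 4, w = 1. Then constraint 1: x - z = 3; constraint 2: z + x = 11; constraint 3: x - z = 3, and every other listed constraint is also met.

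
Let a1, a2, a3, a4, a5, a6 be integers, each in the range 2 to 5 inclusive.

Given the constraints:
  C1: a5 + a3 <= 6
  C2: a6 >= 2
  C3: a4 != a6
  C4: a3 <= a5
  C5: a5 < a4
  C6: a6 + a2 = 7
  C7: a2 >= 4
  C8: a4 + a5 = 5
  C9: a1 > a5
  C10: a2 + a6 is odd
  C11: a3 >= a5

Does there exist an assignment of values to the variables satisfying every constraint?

Satisfiable

One satisfying assignment is a1 = 5, a2 = 5, a3 = 2, a4 = 3, a5 = 2, a6 = 2.
For the less obvious constraints — constraint 1: a5 + a3 = 4; constraint 6: a6 + a2 = 7 — and the others hold by inspection.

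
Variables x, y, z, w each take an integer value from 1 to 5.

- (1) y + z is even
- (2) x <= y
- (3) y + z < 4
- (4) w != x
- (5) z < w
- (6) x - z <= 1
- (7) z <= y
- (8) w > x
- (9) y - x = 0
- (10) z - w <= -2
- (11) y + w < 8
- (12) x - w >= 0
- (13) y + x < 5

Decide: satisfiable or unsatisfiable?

Constraints 6, 10, and 12 give w − z ≥ 2, z − x ≥ -1, x − w ≥ 0.
Adding all 3 inequalities: the left sides telescope to 0, and the right sides sum to 2 + (-1) + 0 = 1. So 0 ≥ 1, which is false.

Unsatisfiable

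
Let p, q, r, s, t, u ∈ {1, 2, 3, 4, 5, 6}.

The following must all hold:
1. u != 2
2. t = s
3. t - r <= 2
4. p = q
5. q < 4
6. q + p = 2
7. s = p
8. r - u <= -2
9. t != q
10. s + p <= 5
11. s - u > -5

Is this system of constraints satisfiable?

Unsatisfiable

From constraints 2, 4, and 7, t = s = p = q, so t = q. But constraint 9 says t ≠ q. Contradiction.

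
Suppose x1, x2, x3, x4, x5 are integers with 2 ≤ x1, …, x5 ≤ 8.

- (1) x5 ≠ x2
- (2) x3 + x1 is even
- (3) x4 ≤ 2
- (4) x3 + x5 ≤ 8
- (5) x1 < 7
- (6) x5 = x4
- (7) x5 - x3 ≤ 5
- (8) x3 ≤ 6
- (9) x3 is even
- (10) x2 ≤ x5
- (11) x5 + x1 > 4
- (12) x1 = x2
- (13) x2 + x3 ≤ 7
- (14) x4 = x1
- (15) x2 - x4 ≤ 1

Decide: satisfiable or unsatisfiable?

From constraints 6, 12, and 14, x5 = x4 = x1 = x2, so x5 = x2. But constraint 1 says x5 ≠ x2. Contradiction.

Unsatisfiable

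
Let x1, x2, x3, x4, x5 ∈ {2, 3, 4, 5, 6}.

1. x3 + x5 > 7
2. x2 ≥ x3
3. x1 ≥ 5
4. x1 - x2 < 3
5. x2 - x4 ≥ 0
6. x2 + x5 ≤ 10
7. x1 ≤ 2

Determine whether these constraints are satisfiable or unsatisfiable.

Unsatisfiable

From constraint 3: x1 ≥ 5. From constraint 7: x1 ≤ 2. But 2 < 5, so no value of x1 works.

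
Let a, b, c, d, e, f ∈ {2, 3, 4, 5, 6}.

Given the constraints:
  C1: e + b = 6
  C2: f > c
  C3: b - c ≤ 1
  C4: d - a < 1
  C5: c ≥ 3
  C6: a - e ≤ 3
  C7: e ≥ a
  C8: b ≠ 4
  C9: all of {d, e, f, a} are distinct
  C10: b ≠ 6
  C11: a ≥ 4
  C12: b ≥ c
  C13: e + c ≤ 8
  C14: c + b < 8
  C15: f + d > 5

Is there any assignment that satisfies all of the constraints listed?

From constraints 7 and 11: e ≥ a ≥ 4. From constraints 5 and 12: b ≥ c ≥ 3. Hence e + b ≥ 7. But constraint 1 requires e + b = 6, and 6 < 7. Contradiction.

Unsatisfiable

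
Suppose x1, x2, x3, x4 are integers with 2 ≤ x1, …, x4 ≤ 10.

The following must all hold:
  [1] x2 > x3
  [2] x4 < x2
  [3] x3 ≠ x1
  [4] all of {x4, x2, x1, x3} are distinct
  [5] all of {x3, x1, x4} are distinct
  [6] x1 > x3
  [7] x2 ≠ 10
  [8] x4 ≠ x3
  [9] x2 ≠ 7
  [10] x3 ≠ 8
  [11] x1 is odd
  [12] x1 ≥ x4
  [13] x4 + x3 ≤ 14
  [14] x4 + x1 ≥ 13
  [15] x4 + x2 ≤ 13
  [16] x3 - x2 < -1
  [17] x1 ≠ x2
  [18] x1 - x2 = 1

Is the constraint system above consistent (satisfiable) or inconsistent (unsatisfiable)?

Satisfiable

The assignment x1 = 9, x2 = 8, x3 = 6, x4 = 5 works:
  constraint 13 holds since x4 + x3 = 11.
  constraint 14 holds since x4 + x1 = 14.
The rest check out directly.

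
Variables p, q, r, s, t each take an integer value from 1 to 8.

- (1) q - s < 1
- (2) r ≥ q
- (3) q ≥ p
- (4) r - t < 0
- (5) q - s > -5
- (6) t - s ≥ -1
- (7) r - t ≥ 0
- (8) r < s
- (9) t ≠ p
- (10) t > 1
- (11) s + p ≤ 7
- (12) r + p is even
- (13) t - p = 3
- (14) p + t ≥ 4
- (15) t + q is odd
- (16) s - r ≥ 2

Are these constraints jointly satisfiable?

Unsatisfiable

Constraints 6, 7, and 16 give r − t ≥ 0, t − s ≥ -1, s − r ≥ 2.
Adding all 3 inequalities: the left sides telescope to 0, and the right sides sum to 0 + (-1) + 2 = 1. So 0 ≥ 1, which is false.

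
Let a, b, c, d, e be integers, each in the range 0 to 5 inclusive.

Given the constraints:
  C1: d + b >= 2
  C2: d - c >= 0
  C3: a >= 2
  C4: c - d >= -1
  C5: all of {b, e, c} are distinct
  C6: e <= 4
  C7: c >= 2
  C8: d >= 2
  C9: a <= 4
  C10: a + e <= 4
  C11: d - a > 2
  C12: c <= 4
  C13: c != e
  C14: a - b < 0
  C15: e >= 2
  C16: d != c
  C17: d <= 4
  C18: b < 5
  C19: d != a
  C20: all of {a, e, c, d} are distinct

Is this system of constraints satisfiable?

Constraints 3, 6, 7, 8, 9, 12, 15, and 17 confine each of a, e, c, d to the 3 values {2, …, 4}.
Constraint 20 requires all 4 of them to be distinct, but only 3 values are available — impossible by the pigeonhole principle.

Unsatisfiable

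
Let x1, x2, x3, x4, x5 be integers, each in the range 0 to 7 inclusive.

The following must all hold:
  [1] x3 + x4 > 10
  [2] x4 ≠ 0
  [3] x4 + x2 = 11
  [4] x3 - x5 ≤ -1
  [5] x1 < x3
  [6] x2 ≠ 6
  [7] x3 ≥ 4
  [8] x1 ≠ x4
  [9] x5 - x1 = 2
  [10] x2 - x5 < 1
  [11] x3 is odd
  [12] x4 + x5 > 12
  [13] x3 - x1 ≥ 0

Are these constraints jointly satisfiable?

Setting (x1, x2, x3, x4, x5) = (4, 4, 5, 7, 6) satisfies everything: constraint 1: x3 + x4 = 12; constraint 3: x4 + x2 = 11, and the others follow.

Satisfiable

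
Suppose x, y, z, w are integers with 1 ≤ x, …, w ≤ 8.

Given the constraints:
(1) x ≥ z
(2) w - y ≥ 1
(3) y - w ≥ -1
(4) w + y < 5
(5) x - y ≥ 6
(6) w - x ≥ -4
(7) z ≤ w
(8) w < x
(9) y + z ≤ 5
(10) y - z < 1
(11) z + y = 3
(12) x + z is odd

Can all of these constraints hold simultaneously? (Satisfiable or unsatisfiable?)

Constraints 3, 5, and 6 give x − y ≥ 6, y − w ≥ -1, w − x ≥ -4.
Adding all 3 inequalities: the left sides telescope to 0, and the right sides sum to 6 + (-1) + (-4) = 1. So 0 ≥ 1, which is false.

Unsatisfiable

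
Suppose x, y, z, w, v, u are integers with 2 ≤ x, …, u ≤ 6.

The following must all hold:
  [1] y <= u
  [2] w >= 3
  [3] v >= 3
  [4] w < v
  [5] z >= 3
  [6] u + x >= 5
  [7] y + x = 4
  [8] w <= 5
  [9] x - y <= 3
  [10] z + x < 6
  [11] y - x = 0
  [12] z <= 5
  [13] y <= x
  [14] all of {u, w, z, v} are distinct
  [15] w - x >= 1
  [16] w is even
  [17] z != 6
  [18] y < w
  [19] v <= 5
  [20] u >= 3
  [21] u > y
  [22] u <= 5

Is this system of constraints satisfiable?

Unsatisfiable

Constraints 2, 3, 5, 8, 12, 19, 20, and 22 confine each of u, w, z, v to the 3 values {3, …, 5}.
Constraint 14 requires all 4 of them to be distinct, but only 3 values are available — impossible by the pigeonhole principle.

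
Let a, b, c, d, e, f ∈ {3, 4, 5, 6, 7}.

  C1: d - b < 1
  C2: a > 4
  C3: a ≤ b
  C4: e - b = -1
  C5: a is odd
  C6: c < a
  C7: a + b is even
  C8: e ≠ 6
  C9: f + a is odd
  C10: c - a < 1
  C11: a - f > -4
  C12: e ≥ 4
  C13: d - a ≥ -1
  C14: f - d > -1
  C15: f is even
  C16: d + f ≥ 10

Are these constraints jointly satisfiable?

The assignment a = 5, b = 5, c = 4, d = 5, e = 4, f = 6 works:
  constraint 1 holds since d - b = 0.
  constraint 4 holds since e - b = -1.
The rest check out directly.

Satisfiable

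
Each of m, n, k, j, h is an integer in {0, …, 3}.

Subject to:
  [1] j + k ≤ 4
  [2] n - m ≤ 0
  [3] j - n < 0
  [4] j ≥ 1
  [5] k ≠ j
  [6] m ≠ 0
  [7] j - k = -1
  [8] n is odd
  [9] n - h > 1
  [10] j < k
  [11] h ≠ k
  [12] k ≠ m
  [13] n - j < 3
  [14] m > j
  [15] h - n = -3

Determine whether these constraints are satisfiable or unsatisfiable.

Satisfiable

Try m = 3, n = 3, k = 2, j = 1, h = 0.
Check constraint 1: j + k = 3; constraint 2: n - m = 0; constraint 3: j - n = -2. The remaining constraints are straightforward to verify.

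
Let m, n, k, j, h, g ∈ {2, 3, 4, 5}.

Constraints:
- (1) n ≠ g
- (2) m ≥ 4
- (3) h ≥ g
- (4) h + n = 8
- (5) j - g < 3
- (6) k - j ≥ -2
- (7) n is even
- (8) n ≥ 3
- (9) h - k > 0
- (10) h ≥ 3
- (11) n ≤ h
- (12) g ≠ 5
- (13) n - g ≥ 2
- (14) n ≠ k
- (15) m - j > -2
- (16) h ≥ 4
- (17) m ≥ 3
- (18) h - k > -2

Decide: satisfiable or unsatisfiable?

The assignment m = 4, n = 4, k = 3, j = 4, h = 4, g = 2 works:
  constraint 4 holds since h + n = 8.
  constraint 5 holds since j - g = 2.
  constraint 6 holds since k - j = -1.
The rest check out directly.

Satisfiable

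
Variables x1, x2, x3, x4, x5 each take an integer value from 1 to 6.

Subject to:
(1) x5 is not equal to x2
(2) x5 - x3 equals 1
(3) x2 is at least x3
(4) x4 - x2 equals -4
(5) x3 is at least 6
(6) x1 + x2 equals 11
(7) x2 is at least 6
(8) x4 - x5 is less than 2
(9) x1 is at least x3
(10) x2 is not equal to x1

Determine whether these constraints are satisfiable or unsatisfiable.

From constraints 5 and 9: x1 ≥ x3 ≥ 6. From constraint 7: x2 ≥ 6. Hence x1 + x2 ≥ 12. But constraint 6 requires x1 + x2 = 11, and 11 < 12. Contradiction.

Unsatisfiable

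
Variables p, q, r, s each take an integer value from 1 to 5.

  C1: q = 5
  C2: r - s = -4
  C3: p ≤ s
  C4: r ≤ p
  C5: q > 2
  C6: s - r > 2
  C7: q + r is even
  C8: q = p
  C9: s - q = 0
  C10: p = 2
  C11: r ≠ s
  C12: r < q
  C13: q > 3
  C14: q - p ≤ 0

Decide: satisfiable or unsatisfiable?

Constraint 1 fixes q = 5 and constraint 10 fixes p = 2, but constraint 8 requires q = p. Since 5 ≠ 2, contradiction.

Unsatisfiable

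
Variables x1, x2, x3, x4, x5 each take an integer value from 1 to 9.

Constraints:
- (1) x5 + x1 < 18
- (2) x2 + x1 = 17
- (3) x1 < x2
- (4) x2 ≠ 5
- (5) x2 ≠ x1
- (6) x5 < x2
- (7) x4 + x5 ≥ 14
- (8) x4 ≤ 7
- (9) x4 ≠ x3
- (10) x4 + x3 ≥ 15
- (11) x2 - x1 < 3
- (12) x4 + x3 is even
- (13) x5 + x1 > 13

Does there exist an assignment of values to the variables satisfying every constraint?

Satisfiable

Setting (x1, x2, x3, x4, x5) = (8, 9, 9, 7, 7) satisfies everything: constraint 1: x5 + x1 = 15; constraint 2: x2 + x1 = 17; constraint 7: x4 + x5 = 14, and the others follow.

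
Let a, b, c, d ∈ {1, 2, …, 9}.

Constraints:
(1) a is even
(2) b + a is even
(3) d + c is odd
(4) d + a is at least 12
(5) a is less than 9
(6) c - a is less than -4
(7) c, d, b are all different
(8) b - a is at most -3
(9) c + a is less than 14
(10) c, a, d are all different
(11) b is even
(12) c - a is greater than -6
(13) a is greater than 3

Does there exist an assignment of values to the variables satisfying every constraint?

Satisfiable

Take a = 8, b = 2, c = 3, d = 4. Then constraint 4: d + a = 12; constraint 6: c - a = -5, and every other listed constraint is also met.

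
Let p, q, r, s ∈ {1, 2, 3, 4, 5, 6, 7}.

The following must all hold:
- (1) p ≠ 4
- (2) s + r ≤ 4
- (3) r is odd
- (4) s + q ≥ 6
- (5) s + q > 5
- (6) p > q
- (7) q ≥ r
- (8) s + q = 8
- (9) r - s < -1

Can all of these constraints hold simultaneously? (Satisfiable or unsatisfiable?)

Satisfiable

The assignment p = 6, q = 5, r = 1, s = 3 works:
  constraint 2 holds since s + r = 4.
  constraint 4 holds since s + q = 8.
The rest check out directly.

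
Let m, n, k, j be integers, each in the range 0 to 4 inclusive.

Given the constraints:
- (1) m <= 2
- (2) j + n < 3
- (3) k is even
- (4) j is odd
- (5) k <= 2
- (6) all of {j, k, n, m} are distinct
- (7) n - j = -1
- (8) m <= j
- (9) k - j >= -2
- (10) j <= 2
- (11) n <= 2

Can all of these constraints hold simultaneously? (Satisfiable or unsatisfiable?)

Unsatisfiable

Constraints 1, 5, 10, and 11 confine each of j, k, n, m to the 3 values {0, …, 2} (the domain already gives each ≥ 0).
Constraint 6 requires all 4 of them to be distinct, but only 3 values are available — impossible by the pigeonhole principle.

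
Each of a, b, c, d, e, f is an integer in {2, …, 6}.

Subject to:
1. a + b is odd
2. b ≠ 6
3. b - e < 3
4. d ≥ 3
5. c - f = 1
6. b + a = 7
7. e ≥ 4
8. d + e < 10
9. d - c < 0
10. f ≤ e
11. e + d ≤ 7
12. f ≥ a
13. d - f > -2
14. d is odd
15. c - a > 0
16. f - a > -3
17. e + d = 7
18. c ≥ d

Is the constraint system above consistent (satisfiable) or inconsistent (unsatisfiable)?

Satisfiable

The assignment a = 3, b = 4, c = 4, d = 3, e = 4, f = 3 works:
  constraint 3 holds since b - e = 0.
  constraint 5 holds since c - f = 1.
The rest check out directly.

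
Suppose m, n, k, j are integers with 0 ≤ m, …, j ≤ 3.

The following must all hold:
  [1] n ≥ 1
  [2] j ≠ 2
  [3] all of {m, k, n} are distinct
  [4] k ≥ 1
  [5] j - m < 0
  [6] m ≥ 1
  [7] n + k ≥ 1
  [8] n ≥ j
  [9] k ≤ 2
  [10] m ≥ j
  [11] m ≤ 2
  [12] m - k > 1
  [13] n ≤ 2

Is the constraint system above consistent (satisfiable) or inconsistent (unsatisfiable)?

Unsatisfiable

Constraints 1, 4, 6, 9, 11, and 13 confine each of m, k, n to the 2 values {1, 2}.
Constraint 3 requires all 3 of them to be distinct, but only 2 values are available — impossible by the pigeonhole principle.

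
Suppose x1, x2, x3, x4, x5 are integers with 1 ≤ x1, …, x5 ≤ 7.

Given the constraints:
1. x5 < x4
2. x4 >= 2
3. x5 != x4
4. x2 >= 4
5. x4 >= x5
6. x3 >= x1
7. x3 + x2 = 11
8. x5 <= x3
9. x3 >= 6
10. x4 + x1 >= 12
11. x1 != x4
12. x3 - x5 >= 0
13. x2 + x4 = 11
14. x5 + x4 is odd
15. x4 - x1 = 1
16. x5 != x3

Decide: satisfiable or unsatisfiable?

The assignment x1 = 6, x2 = 4, x3 = 7, x4 = 7, x5 = 6 works:
  constraint 7 holds since x3 + x2 = 11.
  constraint 10 holds since x4 + x1 = 13.
  constraint 12 holds since x3 - x5 = 1.
The rest check out directly.

Satisfiable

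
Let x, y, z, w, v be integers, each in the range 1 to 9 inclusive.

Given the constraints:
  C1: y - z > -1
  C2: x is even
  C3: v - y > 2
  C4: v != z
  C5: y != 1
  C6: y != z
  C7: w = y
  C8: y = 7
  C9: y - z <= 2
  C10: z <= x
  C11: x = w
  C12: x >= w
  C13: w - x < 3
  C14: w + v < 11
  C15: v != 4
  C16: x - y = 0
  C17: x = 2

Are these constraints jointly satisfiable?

Constraint 17 fixes x = 2 and constraint 8 fixes y = 7. Constraints 7 and 11 give x = w = y, so x = y. But 2 ≠ 7 — contradiction.

Unsatisfiable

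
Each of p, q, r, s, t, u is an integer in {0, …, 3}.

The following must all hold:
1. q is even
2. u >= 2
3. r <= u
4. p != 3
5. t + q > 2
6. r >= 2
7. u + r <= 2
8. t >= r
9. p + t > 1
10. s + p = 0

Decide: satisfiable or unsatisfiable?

Unsatisfiable

From constraint 2: u ≥ 2. From constraint 6: r ≥ 2. Hence u + r ≥ 4. But constraint 7 requires u + r ≤ 2, and 2 < 4. Contradiction.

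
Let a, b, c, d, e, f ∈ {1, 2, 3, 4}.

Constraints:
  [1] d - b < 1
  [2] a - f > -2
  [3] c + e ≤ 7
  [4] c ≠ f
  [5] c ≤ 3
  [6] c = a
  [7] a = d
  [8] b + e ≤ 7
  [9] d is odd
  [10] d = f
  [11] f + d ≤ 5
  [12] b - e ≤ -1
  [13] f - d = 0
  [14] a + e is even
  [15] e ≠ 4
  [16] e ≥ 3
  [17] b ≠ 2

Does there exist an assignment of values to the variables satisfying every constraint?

Unsatisfiable

From constraints 6, 7, and 10, c = a = d = f, so c = f. But constraint 4 says c ≠ f. Contradiction.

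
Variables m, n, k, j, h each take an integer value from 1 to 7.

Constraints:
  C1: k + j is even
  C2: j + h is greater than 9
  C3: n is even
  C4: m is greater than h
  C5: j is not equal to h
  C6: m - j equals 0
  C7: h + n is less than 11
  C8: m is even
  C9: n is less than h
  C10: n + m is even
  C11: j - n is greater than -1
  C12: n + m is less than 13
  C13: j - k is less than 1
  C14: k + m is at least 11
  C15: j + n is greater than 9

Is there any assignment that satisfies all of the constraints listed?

Satisfiable

Try m = 6, n = 4, k = 6, j = 6, h = 5.
Check constraint 2: j + h = 11; constraint 6: m - j = 0; constraint 7: h + n = 9. The remaining constraints are straightforward to verify.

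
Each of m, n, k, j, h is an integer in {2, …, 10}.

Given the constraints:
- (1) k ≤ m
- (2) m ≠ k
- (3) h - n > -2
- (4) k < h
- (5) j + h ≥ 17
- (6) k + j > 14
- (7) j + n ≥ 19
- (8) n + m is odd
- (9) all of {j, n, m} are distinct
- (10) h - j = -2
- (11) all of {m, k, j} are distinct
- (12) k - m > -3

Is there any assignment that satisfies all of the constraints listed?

Satisfiable

One satisfying assignment is m = 8, n = 9, k = 6, j = 10, h = 8.
For the less obvious constraints — constraint 3: h - n = -1; constraint 5: j + h = 18 — and the others hold by inspection.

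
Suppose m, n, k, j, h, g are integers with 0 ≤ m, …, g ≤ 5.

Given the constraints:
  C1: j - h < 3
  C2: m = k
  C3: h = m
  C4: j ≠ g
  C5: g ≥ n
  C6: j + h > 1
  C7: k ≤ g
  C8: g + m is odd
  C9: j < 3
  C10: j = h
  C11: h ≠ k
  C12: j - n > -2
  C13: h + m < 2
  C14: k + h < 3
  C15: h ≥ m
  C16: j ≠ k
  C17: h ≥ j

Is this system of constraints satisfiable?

Unsatisfiable

From constraints 2, 3, and 10, j = h = m = k, so j = k. But constraint 16 says j ≠ k. Contradiction.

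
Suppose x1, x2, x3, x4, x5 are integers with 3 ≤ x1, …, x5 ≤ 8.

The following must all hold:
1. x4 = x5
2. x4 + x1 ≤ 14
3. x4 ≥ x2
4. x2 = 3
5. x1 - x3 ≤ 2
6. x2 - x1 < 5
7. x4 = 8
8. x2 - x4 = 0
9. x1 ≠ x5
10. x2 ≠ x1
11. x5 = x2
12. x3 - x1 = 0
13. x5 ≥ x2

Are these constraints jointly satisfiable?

Unsatisfiable

Constraint 7 fixes x4 = 8 and constraint 4 fixes x2 = 3. Constraints 1 and 11 give x4 = x5 = x2, so x4 = x2. But 8 ≠ 3 — contradiction.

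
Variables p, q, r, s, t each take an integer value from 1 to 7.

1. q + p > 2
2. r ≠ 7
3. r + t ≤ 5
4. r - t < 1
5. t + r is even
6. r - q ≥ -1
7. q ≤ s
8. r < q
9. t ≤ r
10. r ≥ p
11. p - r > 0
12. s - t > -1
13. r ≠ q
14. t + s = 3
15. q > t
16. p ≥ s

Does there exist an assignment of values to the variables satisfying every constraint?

Unsatisfiable

Constraints 7, 8, 10, and 16 give s ≤ p, p ≤ r, r < q, q ≤ s. Chaining: s ≤ p ≤ r < q ≤ s, which forces s < s — impossible.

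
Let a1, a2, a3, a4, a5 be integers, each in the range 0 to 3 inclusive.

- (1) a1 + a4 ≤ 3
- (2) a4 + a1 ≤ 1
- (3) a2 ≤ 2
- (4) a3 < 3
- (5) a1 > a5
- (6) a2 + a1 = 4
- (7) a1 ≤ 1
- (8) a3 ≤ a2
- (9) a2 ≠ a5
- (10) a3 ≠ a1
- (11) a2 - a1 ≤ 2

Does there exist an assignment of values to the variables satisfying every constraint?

From constraint 3: a2 ≤ 2. From constraint 7: a1 ≤ 1. Hence a2 + a1 ≤ 3. But constraint 6 requires a2 + a1 = 4, and 4 > 3. Contradiction.

Unsatisfiable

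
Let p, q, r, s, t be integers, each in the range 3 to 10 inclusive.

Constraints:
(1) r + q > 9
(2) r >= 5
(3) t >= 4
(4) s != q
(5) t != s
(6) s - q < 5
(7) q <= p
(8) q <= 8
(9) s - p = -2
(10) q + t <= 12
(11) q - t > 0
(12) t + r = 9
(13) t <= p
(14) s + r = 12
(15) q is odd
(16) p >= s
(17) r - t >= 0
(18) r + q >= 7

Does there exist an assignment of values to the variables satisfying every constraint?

The assignment p = 9, q = 5, r = 5, s = 7, t = 4 works:
  constraint 1 holds since r + q = 10.
  constraint 6 holds since s - q = 2.
The rest check out directly.

Satisfiable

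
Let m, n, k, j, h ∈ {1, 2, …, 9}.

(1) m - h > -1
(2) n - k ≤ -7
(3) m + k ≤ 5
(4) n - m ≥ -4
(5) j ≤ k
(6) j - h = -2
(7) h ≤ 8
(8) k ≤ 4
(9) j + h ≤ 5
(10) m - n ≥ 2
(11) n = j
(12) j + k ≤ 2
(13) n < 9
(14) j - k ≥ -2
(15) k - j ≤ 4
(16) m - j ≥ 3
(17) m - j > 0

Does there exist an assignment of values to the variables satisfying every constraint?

Constraints 2, 4, 15, and 16 give k − n ≥ 7, n − m ≥ -4, m − j ≥ 3, j − k ≥ -4.
Adding all 4 inequalities: the left sides telescope to 0, and the right sides sum to 7 + (-4) + 3 + (-4) = 2. So 0 ≥ 2, which is false.

Unsatisfiable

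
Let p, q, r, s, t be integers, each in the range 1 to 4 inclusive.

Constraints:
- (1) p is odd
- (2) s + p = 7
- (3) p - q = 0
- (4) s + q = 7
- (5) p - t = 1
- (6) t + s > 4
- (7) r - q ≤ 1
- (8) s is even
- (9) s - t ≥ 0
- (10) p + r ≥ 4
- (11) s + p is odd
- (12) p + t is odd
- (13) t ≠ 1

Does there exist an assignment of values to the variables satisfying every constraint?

Try p = 3, q = 3, r = 3, s = 4, t = 2.
Check constraint 2: s + p = 7; constraint 3: p - q = 0. The remaining constraints are straightforward to verify.

Satisfiable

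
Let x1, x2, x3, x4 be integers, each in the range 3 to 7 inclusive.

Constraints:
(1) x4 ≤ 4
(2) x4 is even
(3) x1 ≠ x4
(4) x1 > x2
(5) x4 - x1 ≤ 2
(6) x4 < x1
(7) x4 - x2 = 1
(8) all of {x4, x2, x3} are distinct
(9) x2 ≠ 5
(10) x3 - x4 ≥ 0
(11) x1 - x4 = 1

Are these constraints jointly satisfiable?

Satisfiable

Setting (x1, x2, x3, x4) = (5, 3, 5, 4) satisfies everything: constraint 5: x4 - x1 = -1; constraint 7: x4 - x2 = 1; constraint 10: x3 - x4 = 1, and the others follow.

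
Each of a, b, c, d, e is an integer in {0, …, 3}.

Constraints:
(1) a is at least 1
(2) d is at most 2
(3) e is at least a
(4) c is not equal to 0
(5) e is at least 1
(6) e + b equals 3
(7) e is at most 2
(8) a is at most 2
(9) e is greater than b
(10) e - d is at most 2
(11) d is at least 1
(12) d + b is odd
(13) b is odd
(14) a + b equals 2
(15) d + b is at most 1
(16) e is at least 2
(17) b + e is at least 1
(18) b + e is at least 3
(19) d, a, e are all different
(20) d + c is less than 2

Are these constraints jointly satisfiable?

Unsatisfiable

Constraints 1, 2, 5, 7, 8, and 11 confine each of d, a, e to the 2 values {1, 2}.
Constraint 19 requires all 3 of them to be distinct, but only 2 values are available — impossible by the pigeonhole principle.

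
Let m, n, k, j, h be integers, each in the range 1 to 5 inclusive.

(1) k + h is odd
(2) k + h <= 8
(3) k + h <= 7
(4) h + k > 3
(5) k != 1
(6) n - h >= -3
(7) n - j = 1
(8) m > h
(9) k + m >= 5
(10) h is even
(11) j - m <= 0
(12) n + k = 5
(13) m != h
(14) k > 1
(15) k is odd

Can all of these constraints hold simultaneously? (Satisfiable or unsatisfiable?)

Satisfiable

One satisfying assignment is m = 3, n = 2, k = 3, j = 1, h = 2.
For the less obvious constraints — constraint 2: k + h = 5; constraint 3: k + h = 5; constraint 4: h + k = 5 — and the others hold by inspection.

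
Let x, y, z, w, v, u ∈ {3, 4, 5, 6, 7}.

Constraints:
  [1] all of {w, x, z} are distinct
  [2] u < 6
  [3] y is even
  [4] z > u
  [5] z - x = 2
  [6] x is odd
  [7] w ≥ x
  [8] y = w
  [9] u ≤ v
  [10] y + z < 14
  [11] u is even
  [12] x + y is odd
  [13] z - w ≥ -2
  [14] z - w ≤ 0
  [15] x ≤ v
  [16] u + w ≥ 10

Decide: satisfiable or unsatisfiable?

Satisfiable

One satisfying assignment is x = 3, y = 6, z = 5, w = 6, v = 6, u = 4.
For the less obvious constraints — constraint 5: z - x = 2; constraint 10: y + z = 11; constraint 13: z - w = -1 — and the others hold by inspection.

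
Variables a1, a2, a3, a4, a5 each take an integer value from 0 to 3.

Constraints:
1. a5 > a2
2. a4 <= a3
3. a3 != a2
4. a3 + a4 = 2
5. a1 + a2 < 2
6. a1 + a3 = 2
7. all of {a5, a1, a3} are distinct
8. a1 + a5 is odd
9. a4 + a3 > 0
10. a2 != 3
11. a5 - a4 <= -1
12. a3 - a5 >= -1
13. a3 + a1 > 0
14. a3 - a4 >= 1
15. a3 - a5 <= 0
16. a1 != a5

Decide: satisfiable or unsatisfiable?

Constraints 11, 14, and 15 give a3 − a4 ≥ 1, a4 − a5 ≥ 1, a5 − a3 ≥ 0.
Adding all 3 inequalities: the left sides telescope to 0, and the right sides sum to 1 + 1 + 0 = 2. So 0 ≥ 2, which is false.

Unsatisfiable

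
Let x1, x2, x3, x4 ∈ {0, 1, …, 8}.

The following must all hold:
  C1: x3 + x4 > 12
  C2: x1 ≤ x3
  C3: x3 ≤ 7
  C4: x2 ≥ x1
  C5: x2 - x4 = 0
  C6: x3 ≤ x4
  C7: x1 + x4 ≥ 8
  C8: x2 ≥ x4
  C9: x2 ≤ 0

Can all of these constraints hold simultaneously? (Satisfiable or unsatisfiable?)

From constraints 2 and 3: x1 ≤ x3 ≤ 7. From constraints 8 and 9: x4 ≤ x2 ≤ 0. Hence x1 + x4 ≤ 7. But constraint 7 requires x1 + x4 ≥ 8, and 8 > 7. Contradiction.

Unsatisfiable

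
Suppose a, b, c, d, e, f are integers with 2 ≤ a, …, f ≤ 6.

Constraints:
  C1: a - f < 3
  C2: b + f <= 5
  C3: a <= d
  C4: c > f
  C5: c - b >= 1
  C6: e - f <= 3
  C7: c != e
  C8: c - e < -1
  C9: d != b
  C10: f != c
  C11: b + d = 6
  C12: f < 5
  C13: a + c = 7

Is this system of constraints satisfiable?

Setting (a, b, c, d, e, f) = (3, 2, 4, 4, 6, 3) satisfies everything: constraint 1: a - f = 0; constraint 2: b + f = 5; constraint 5: c - b = 2, and the others follow.

Satisfiable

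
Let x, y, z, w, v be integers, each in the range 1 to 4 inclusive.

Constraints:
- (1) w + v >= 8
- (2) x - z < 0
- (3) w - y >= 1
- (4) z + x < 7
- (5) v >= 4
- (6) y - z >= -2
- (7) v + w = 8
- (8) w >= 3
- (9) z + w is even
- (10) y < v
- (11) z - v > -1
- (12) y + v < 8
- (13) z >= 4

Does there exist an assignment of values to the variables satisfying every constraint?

Satisfiable

Take x = 2, y = 2, z = 4, w = 4, v = 4. Then constraint 1: w + v = 8; constraint 2: x - z = -2, and every other listed constraint is also met.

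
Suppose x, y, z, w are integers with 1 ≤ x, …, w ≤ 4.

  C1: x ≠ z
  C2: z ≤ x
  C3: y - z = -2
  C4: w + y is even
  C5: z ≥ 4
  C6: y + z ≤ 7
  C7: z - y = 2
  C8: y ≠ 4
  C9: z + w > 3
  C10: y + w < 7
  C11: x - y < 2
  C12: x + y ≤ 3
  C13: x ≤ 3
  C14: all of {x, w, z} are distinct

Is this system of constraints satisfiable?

Unsatisfiable

From constraint 5: z ≥ 4. From constraints 2 and 13: z ≤ x and x ≤ 3, so z ≤ 3. But 3 < 4, so no value of z works.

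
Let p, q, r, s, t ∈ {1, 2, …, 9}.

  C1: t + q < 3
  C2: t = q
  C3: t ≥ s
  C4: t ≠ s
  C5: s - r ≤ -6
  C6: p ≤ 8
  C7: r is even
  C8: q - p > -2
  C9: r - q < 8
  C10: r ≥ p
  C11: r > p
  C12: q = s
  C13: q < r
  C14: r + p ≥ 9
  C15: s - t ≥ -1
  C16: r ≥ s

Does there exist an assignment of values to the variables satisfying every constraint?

From constraints 2 and 12, t = q = s, so t = s. But constraint 4 says t ≠ s. Contradiction.

Unsatisfiable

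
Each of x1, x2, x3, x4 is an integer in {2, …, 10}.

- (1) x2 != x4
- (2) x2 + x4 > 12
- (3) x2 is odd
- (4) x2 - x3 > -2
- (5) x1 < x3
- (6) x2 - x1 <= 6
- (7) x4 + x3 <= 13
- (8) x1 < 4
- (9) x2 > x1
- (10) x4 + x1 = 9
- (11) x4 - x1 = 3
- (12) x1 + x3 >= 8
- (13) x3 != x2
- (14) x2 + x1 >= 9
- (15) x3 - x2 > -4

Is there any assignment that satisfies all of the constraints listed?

Satisfiable

One satisfying assignment is x1 = 3, x2 = 7, x3 = 6, x4 = 6.
For the less obvious constraints — constraint 2: x2 + x4 = 13; constraint 4: x2 - x3 = 1 — and the others hold by inspection.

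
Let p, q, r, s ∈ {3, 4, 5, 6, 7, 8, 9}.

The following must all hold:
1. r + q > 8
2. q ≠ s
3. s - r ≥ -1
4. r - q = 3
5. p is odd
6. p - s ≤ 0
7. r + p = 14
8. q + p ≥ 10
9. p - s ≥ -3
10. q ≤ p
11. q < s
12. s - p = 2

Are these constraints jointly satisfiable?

Satisfiable

Setting (p, q, r, s) = (7, 4, 7, 9) satisfies everything: constraint 1: r + q = 11; constraint 3: s - r = 2; constraint 4: r - q = 3, and the others follow.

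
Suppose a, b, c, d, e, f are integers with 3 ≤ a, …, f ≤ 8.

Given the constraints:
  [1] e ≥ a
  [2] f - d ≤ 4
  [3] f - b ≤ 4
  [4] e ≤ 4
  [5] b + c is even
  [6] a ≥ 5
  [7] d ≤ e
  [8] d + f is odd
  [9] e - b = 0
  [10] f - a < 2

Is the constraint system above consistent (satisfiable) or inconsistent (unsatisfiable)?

From constraints 1 and 6: e ≥ a and a ≥ 5, so e ≥ 5. From constraint 4: e ≤ 4. But 4 < 5, so no value of e works.

Unsatisfiable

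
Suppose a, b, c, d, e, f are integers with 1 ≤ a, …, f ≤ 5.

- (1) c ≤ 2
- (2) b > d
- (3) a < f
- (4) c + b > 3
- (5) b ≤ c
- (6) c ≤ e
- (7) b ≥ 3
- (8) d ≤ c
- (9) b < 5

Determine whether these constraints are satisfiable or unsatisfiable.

From constraints 5 and 7: c ≥ b and b ≥ 3, so c ≥ 3. From constraint 1: c ≤ 2. But 2 < 3, so no value of c works.

Unsatisfiable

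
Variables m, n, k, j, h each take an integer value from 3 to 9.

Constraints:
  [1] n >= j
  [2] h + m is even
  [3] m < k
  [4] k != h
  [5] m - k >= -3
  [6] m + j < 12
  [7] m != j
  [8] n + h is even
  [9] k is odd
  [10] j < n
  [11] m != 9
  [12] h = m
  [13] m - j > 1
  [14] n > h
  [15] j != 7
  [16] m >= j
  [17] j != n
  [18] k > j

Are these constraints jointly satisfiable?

One satisfying assignment is m = 6, n = 8, k = 9, j = 3, h = 6.
For the less obvious constraints — constraint 5: m - k = -3; constraint 6: m + j = 9; constraint 13: m - j = 3 — and the others hold by inspection.

Satisfiable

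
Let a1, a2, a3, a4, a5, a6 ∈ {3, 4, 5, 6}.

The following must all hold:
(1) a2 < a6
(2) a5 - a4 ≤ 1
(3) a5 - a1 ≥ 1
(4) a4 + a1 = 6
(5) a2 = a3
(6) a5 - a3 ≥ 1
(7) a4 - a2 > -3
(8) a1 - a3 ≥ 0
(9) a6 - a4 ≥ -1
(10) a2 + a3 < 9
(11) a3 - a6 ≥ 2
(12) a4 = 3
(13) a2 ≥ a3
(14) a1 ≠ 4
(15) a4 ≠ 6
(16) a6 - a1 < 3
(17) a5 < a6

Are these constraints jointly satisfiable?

Unsatisfiable

Constraints 2, 3, 8, 9, and 11 give a3 − a6 ≥ 2, a6 − a4 ≥ -1, a4 − a5 ≥ -1, a5 − a1 ≥ 1, a1 − a3 ≥ 0.
Adding all 5 inequalities: the left sides telescope to 0, and the right sides sum to 2 + (-1) + (-1) + 1 + 0 = 1. So 0 ≥ 1, which is false.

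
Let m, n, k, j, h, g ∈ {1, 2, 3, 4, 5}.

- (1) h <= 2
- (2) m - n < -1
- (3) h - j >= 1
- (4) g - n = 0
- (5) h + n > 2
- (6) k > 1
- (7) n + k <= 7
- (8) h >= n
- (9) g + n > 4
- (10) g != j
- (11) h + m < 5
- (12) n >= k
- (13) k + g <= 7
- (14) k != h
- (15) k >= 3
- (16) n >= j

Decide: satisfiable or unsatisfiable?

From constraints 12 and 15: n ≥ k and k ≥ 3, so n ≥ 3. From constraints 1 and 8: n ≤ h and h ≤ 2, so n ≤ 2. But 2 < 3, so no value of n works.

Unsatisfiable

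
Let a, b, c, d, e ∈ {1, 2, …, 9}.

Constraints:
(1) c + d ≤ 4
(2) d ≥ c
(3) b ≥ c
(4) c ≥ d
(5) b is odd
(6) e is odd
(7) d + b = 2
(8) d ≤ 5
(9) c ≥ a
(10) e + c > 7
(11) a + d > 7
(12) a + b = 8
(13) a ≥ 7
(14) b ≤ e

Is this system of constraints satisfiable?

Unsatisfiable

From constraints 9 and 13: c ≥ a and a ≥ 7, so c ≥ 7. From constraints 2 and 8: c ≤ d and d ≤ 5, so c ≤ 5. But 5 < 7, so no value of c works.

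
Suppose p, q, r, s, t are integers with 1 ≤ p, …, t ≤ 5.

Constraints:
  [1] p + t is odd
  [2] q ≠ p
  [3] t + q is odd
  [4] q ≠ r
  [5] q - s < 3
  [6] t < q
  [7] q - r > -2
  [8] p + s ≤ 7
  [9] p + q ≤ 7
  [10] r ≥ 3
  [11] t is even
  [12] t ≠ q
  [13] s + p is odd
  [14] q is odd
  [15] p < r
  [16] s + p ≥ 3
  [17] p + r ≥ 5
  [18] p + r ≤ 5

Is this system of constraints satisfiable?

Setting (p, q, r, s, t) = (1, 5, 4, 4, 4) satisfies everything: constraint 5: q - s = 1; constraint 7: q - r = 1, and the others follow.

Satisfiable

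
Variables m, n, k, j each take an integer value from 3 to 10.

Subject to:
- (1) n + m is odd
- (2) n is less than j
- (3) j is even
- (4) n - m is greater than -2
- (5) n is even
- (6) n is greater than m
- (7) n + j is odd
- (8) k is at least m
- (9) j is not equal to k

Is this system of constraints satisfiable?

Constraint 5 makes n even and constraint 3 makes j even, so n + j must be even. Constraint 7 says n + j is odd — contradiction.

Unsatisfiable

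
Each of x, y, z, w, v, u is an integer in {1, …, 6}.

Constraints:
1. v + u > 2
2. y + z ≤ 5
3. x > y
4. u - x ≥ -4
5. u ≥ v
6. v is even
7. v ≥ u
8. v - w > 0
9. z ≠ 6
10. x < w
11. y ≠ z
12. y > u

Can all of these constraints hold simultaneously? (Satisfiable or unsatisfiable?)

Constraints 3, 5, 8, 10, and 12 give x < w, w < v, v ≤ u, u < y, y < x. Chaining: x < w < v ≤ u < y < x, which forces x < x — impossible.

Unsatisfiable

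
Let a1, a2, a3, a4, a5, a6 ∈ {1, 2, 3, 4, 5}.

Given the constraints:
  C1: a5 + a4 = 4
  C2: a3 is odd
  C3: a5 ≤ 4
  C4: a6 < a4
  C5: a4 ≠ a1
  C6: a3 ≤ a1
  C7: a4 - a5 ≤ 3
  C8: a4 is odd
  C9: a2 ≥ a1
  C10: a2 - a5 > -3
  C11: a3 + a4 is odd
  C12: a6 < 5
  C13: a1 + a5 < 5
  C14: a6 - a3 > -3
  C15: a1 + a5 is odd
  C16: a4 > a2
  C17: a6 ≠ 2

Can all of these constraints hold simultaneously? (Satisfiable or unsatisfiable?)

Unsatisfiable

Constraint 2 makes a3 odd and constraint 8 makes a4 odd, so a3 + a4 must be even. Constraint 11 says a3 + a4 is odd — contradiction.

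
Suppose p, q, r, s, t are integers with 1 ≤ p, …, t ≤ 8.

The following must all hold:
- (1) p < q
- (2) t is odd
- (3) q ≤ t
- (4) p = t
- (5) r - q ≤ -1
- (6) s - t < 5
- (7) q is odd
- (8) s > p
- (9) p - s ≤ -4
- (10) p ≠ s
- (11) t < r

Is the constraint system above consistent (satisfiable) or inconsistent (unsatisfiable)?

Unsatisfiable

Constraints 3, 5, and 11 give q ≤ t, t < r, r < q. Chaining: q ≤ t < r < q, which forces q < q — impossible.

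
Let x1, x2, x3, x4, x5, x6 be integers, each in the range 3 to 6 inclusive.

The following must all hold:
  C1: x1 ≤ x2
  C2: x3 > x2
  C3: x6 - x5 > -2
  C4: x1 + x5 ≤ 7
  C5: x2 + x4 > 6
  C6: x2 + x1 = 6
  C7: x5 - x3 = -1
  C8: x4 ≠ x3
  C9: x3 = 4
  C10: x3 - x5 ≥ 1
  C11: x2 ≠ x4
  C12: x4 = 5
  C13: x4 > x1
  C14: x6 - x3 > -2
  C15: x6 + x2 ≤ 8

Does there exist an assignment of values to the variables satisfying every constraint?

The assignment x1 = 3, x2 = 3, x3 = 4, x4 = 5, x5 = 3, x6 = 3 works:
  constraint 3 holds since x6 - x5 = 0.
  constraint 4 holds since x1 + x5 = 6.
  constraint 5 holds since x2 + x4 = 8.
The rest check out directly.

Satisfiable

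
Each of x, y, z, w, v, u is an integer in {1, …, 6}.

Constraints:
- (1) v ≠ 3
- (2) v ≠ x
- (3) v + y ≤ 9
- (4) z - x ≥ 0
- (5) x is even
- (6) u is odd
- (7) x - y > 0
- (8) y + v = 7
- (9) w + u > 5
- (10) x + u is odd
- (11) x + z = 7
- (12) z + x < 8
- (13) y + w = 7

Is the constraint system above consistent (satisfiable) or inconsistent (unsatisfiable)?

Satisfiable

One satisfying assignment is x = 2, y = 1, z = 5, w = 6, v = 6, u = 1.
For the less obvious constraints — constraint 3: v + y = 7; constraint 4: z - x = 3; constraint 7: x - y = 1 — and the others hold by inspection.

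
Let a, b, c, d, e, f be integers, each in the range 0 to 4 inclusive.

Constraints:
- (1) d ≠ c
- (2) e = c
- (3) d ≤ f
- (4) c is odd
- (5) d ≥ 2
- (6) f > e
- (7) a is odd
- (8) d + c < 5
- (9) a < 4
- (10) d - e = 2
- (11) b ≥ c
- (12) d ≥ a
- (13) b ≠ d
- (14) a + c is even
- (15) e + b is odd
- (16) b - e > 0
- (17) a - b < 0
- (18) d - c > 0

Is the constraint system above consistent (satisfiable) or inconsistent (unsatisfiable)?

Satisfiable

Take a = 1, b = 2, c = 1, d = 3, e = 1, f = 4. Then constraint 8: d + c = 4; constraint 10: d - e = 2, and every other listed constraint is also met.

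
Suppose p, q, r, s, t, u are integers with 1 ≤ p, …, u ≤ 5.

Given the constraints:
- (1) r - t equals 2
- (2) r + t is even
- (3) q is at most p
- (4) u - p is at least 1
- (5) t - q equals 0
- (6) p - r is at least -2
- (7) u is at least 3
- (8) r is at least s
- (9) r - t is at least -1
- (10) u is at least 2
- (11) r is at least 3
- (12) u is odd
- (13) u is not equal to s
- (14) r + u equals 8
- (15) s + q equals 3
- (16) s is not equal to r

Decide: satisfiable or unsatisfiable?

Satisfiable

Take p = 1, q = 1, r = 3, s = 2, t = 1, u = 5. Then constraint 1: r - t = 2; constraint 4: u - p = 4; constraint 5: t - q = 0, and every other listed constraint is also met.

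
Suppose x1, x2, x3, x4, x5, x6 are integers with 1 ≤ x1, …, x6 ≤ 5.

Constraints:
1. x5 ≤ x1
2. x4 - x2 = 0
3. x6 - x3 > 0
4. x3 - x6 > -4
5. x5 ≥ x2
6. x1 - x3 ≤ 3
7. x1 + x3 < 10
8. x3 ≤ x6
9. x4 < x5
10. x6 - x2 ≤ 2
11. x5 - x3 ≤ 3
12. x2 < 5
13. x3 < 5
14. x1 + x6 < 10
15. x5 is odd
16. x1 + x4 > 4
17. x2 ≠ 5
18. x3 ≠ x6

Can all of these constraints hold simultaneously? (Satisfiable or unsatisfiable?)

Setting (x1, x2, x3, x4, x5, x6) = (5, 2, 2, 2, 5, 3) satisfies everything: constraint 2: x4 - x2 = 0; constraint 3: x6 - x3 = 1, and the others follow.

Satisfiable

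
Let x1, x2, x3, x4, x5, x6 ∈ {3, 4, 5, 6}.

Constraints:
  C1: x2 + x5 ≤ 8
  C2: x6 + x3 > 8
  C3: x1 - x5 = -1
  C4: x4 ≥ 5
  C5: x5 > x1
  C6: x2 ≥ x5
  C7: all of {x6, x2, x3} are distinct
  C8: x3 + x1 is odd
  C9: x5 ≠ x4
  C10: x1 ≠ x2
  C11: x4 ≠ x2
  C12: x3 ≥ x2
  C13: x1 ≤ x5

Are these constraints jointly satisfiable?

Take x1 = 3, x2 = 4, x3 = 6, x4 = 6, x5 = 4, x6 = 5. Then constraint 1: x2 + x5 = 8; constraint 2: x6 + x3 = 11; constraint 3: x1 - x5 = -1, and every other listed constraint is also met.

Satisfiable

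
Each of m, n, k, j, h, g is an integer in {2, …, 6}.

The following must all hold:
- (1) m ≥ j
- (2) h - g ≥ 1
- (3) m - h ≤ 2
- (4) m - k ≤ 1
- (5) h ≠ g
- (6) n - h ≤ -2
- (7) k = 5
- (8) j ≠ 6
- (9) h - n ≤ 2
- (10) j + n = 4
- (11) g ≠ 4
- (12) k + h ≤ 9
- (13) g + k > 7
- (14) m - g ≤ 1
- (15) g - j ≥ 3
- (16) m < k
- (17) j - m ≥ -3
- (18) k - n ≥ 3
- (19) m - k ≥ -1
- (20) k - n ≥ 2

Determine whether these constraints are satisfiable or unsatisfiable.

Constraints 2, 9, 15, 17, 18, and 19 give h − g ≥ 1, g − j ≥ 3, j − m ≥ -3, m − k ≥ -1, k − n ≥ 3, n − h ≥ -2.
Adding all 6 inequalities: the left sides telescope to 0, and the right sides sum to 1 + 3 + (-3) + (-1) + 3 + (-2) = 1. So 0 ≥ 1, which is false.

Unsatisfiable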